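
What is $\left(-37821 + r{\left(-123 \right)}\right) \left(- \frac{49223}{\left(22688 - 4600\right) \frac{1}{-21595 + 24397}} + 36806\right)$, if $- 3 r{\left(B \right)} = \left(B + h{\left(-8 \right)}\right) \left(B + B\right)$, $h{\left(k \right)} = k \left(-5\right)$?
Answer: $- \frac{11777602653707}{9044} \approx -1.3023 \cdot 10^{9}$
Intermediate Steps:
$h{\left(k \right)} = - 5 k$
$r{\left(B \right)} = - \frac{2 B \left(40 + B\right)}{3}$ ($r{\left(B \right)} = - \frac{\left(B - -40\right) \left(B + B\right)}{3} = - \frac{\left(B + 40\right) 2 B}{3} = - \frac{\left(40 + B\right) 2 B}{3} = - \frac{2 B \left(40 + B\right)}{3}$)
$\left(-37821 + r{\left(-123 \right)}\right) \left(- \frac{49223}{\left(22688 - 4600\right) \frac{1}{-21595 + 24397}} + 36806\right) = \left(-37821 - - 82 \left(40 - 123\right)\right) \left(- \frac{49223}{\left(22688 - 4600\right) \frac{1}{-21595 + 24397}} + 36806\right) = \left(-37821 - \left(-82\right) \left(-83\right)\right) \left(- \frac{49223}{18088 \cdot \frac{1}{2802}} + 36806\right) = \left(-37821 - 6806\right) \left(- \frac{49223}{18088 \cdot \frac{1}{2802}} + 36806\right) = - 44627 \left(- \frac{49223}{\frac{9044}{1401}} + 36806\right) = - 44627 \left(\left(-49223\right) \frac{1401}{9044} + 36806\right) = - 44627 \left(- \frac{68961423}{9044} + 36806\right) = \left(-44627\right) \frac{263912041}{9044} = - \frac{11777602653707}{9044}$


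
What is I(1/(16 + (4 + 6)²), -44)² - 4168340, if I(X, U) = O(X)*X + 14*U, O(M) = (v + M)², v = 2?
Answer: -9231327441272068831/2436396322816 ≈ -3.7889e+6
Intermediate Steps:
O(M) = (2 + M)²
I(X, U) = 14*U + X*(2 + X)² (I(X, U) = (2 + X)²*X + 14*U = X*(2 + X)² + 14*U = 14*U + X*(2 + X)²)
I(1/(16 + (4 + 6)²), -44)² - 4168340 = (14*(-44) + (2 + 1/(16 + (4 + 6)²))²/(16 + (4 + 6)²))² - 4168340 = (-616 + (2 + 1/(16 + 10²))²/(16 + 10²))² - 4168340 = (-616 + (2 + 1/(16 + 100))²/(16 + 100))² - 4168340 = (-616 + (2 + 1/116)²/116)² - 4168340 = (-616 + (233/116)²/116)² - 4168340 = (-616 + (1/116)*(54289/13456))² - 4168340 = (-616 + 54289/1560896)² - 4168340 = (-961457647/1560896)² - 4168340 = 924400806974776609/2436396322816 - 4168340 = -9231327441272068831/2436396322816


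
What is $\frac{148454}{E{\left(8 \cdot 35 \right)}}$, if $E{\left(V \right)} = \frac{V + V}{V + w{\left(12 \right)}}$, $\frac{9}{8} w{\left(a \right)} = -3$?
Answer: $\frac{7719608}{105} \approx 73520.0$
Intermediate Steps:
$w{\left(a \right)} = - \frac{8}{3}$ ($w{\left(a \right)} = \frac{8}{9} \left(-3\right) = - \frac{8}{3}$)
$E{\left(V \right)} = \frac{2 V}{- \frac{8}{3} + V}$ ($E{\left(V \right)} = \frac{V + V}{V - \frac{8}{3}} = \frac{2 V}{- \frac{8}{3} + V}$)
$\frac{148454}{E{\left(8 \cdot 35 \right)}} = \frac{148454}{6 \cdot 8 \cdot 35 \frac{1}{-8 + 3 \cdot 8 \cdot 35}} = \frac{148454}{6 \cdot 280 \frac{1}{-8 + 3 \cdot 280}} = \frac{148454}{6 \cdot 280 \frac{1}{-8 + 840}} = \frac{148454}{6 \cdot 280 \cdot \frac{1}{832}} = \frac{148454}{\frac{105}{52}} = 148454 \cdot \frac{52}{105} = \frac{7719608}{105}$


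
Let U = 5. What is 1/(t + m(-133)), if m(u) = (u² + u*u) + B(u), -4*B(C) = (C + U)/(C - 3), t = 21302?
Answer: 17/963556 ≈ 1.7643e-5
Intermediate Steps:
B(C) = -(5 + C)/(4*(-3 + C)) (B(C) = -(C + 5)/(4*(C - 3)) = -(5 + C)/(4*(-3 + C)))
m(u) = 2*u² + (-5 - u)/(4*(-3 + u)) (m(u) = (u² + u*u) + (-5 - u)/(4*(-3 + u)) = (u² + u²) + (-5 - u)/(4*(-3 + u)) = 2*u² + (-5 - u)/(4*(-3 + u)))
1/(t + m(-133)) = 1/(21302 + (-5 - 1*(-133) + 8*(-133)²*(-3 - 133))/(4*(-3 - 133))) = 1/(21302 + (¼)*(-5 + 133 + 8*17689*(-136))/(-136)) = 1/(21302 + (¼)*(-1/136)*(-5 + 133 - 19245632)) = 1/(21302 + (¼)*(-1/136)*(-19245504)) = 1/(21302 + 601422/17) = 1/(963556/17) = 17/963556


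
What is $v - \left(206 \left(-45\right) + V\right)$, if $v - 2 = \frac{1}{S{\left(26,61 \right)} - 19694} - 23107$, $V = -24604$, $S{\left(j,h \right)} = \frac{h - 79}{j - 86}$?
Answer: $\frac{2120814543}{196937} \approx 10769.0$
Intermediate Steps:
$S{\left(j,h \right)} = \frac{-79 + h}{-86 + j}$
$v = - \frac{4550229395}{196937}$ ($v = 2 + \left(\frac{1}{\frac{-79 + 61}{-86 + 26} - 19694} - 23107\right) = 2 - \left(23107 - \frac{1}{\frac{1}{-60} \left(-18\right) - 19694}\right) = 2 - \left(23107 - \frac{1}{\left(- \frac{1}{60}\right) \left(-18\right) - 19694}\right) = 2 - \left(23107 - \frac{1}{\frac{3}{10} - 19694}\right) = 2 - \left(23107 - \frac{1}{- \frac{196937}{10}}\right) = 2 - \frac{4550623269}{196937} = - \frac{4550229395}{196937} \approx -23105.0$)
$v - \left(206 \left(-45\right) + V\right) = - \frac{4550229395}{196937} - \left(206 \left(-45\right) - 24604\right) = - \frac{4550229395}{196937} - \left(-9270 - 24604\right) = - \frac{4550229395}{196937} - -33874 = - \frac{4550229395}{196937} + 33874 = \frac{2120814543}{196937}$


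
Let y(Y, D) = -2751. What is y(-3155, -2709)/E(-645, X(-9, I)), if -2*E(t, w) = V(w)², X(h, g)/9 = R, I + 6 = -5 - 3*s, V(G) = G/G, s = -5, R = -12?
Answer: 5502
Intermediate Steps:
V(G) = 1
I = 4 (I = -6 + (-5 - 3*(-5)) = -6 + (-5 + 15) = -6 + 10 = 4)
X(h, g) = -108 (X(h, g) = 9*(-12) = -108)
E(t, w) = -½ (E(t, w) = -½*1² = -½*1 = -½)
y(-3155, -2709)/E(-645, X(-9, I)) = -2751/(-½) = -2751*(-2) = 5502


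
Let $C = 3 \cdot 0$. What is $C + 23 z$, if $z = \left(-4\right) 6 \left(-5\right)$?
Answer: $2760$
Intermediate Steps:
$C = 0$
$z = 120$ ($z = \left(-24\right) \left(-5\right) = 120$)
$C + 23 z = 0 + 23 \cdot 120 = 0 + 2760 = 2760$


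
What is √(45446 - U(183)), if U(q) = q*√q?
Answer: √(45446 - 183*√183) ≈ 207.29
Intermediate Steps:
U(q) = q^(3/2)
√(45446 - U(183)) = √(45446 - 183^(3/2)) = √(45446 - 183*√183)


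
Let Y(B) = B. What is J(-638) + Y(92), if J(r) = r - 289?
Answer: -835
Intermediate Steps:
J(r) = -289 + r
J(-638) + Y(92) = (-289 - 638) + 92 = -927 + 92 = -835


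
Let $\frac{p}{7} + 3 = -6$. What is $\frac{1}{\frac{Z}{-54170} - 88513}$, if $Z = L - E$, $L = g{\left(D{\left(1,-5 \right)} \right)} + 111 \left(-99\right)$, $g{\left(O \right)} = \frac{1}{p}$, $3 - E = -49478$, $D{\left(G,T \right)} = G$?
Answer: $- \frac{3412710}{302065390619} \approx -1.1298 \cdot 10^{-5}$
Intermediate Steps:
$p = -63$ ($p = -21 + 7 \left(-6\right) = -21 - 42 = -63$)
$E = 49481$ ($E = 3 - -49478 = 3 + 49478 = 49481$)
$g{\left(O \right)} = - \frac{1}{63}$ ($g{\left(O \right)} = \frac{1}{-63} = - \frac{1}{63}$)
$L = - \frac{692308}{63}$ ($L = - \frac{1}{63} + 111 \left(-99\right) = - \frac{1}{63} - 10989 = - \frac{692308}{63} \approx -10989.0$)
$Z = - \frac{3809611}{63}$ ($Z = - \frac{692308}{63} - 49481 = - \frac{3809611}{63} \approx -60470.0$)
$\frac{1}{\frac{Z}{-54170} - 88513} = \frac{1}{- \frac{3809611}{63 \left(-54170\right)} - 88513} = \frac{1}{\left(- \frac{3809611}{63}\right) \left(- \frac{1}{54170}\right) - 88513} = \frac{1}{\frac{3809611}{3412710} - 88513} = \frac{1}{- \frac{302065390619}{3412710}} = - \frac{3412710}{302065390619}$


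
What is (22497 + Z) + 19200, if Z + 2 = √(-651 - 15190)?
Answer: 41695 + I*√15841 ≈ 41695.0 + 125.86*I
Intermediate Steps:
Z = -2 + I*√15841 (Z = -2 + √(-651 - 15190) = -2 + √(-15841) = -2 + I*√15841 ≈ -2.0 + 125.86*I)
(22497 + Z) + 19200 = (22497 + (-2 + I*√15841)) + 19200 = (22495 + I*√15841) + 19200 = 41695 + I*√15841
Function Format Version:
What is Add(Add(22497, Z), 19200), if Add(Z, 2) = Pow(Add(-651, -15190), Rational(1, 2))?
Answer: Add(41695, Mul(I, Pow(15841, Rational(1, 2)))) ≈ Add(41695., Mul(125.86, I))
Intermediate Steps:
Z = Add(-2, Mul(I, Pow(15841, Rational(1, 2)))) (Z = Add(-2, Pow(Add(-651, -15190), Rational(1, 2))) = Add(-2, Pow(-15841, Rational(1, 2))) = Add(-2, Mul(I, Pow(15841, Rational(1, 2)))) ≈ Add(-2.0000, Mul(125.86, I)))
Add(Add(22497, Z), 19200) = Add(Add(22497, Add(-2, Mul(I, Pow(15841, Rational(1, 2))))), 19200) = Add(Add(22495, Mul(I, Pow(15841, Rational(1, 2)))), 19200) = Add(41695, Mul(I, Pow(15841, Rational(1, 2))))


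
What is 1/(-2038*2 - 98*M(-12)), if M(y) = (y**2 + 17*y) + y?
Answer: 1/2980 ≈ 0.00033557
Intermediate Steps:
M(y) = y**2 + 18*y
1/(-2038*2 - 98*M(-12)) = 1/(-2038*2 - (-1176)*(18 - 12)) = 1/(-4076 - (-1176)*6) = 1/(-4076 - 98*(-72)) = 1/(-4076 + 7056) = 1/2980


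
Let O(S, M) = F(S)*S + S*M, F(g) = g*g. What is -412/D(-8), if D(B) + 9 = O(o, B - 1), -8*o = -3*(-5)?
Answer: -210944/657 ≈ -321.07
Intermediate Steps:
F(g) = g**2
o = -15/8 (o = -(-3)*(-5)/8 = -1/8*15 = -15/8 ≈ -1.8750)
O(S, M) = S**3 + M*S (O(S, M) = S**2*S + S*M = S**3 + M*S)
D(B) = -7023/512 - 15*B/8 (D(B) = -9 - 15*((B - 1) + (-15/8)**2)/8 = -9 - 15*((-1 + B) + 225/64)/8 = -9 - 15*(161/64 + B)/8 = -9 + (-2415/512 - 15*B/8) = -7023/512 - 15*B/8)
-412/D(-8) = -412/(-7023/512 - 15/8*(-8)) = -412/(-7023/512 + 15) = -412/657/512 = -412*512/657 = -210944/657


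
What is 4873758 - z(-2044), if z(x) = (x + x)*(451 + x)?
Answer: -1638426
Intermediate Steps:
z(x) = 2*x*(451 + x) (z(x) = (2*x)*(451 + x) = 2*x*(451 + x))
4873758 - z(-2044) = 4873758 - 2*(-2044)*(451 - 2044) = 4873758 - 2*(-2044)*(-1593) = 4873758 - 1*6512184 = 4873758 - 6512184 = -1638426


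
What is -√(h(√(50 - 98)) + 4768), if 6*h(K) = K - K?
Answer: -4*√298 ≈ -69.051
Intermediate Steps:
h(K) = 0 (h(K) = (K - K)/6 = (⅙)*0 = 0)
-√(h(√(50 - 98)) + 4768) = -√(0 + 4768) = -√4768 = -4*√298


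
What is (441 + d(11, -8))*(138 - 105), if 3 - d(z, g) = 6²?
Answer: 13464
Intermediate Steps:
d(z, g) = -33 (d(z, g) = 3 - 1*6² = 3 - 1*36 = 3 - 36 = -33)
(441 + d(11, -8))*(138 - 105) = (441 - 33)*(138 - 105) = 408*33 = 13464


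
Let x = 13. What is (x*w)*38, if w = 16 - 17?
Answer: -494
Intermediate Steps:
w = -1
(x*w)*38 = (13*(-1))*38 = -13*38 = -494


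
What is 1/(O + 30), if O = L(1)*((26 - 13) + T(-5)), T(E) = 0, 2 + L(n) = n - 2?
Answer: -1/9 ≈ -0.11111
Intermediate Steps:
L(n) = -4 + n (L(n) = -2 + (n - 2) = -2 + (-2 + n) = -4 + n)
O = -39 (O = (-4 + 1)*((26 - 13) + 0) = -3*(13 + 0) = -3*13 = -39)
1/(O + 30) = 1/(-39 + 30) = 1/(-9) = -1/9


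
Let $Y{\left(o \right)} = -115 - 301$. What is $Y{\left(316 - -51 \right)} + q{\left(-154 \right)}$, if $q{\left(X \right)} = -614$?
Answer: $-1030$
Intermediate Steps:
$Y{\left(o \right)} = -416$
$Y{\left(316 - -51 \right)} + q{\left(-154 \right)} = -416 - 614 = -1030$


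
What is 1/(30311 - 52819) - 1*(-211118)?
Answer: 4751843943/22508 ≈ 2.1112e+5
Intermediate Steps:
1/(30311 - 52819) - 1*(-211118) = 1/(-22508) + 211118 = -1/22508 + 211118 = 4751843943/22508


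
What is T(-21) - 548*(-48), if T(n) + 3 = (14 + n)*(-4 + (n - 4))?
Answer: 26504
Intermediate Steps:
T(n) = -3 + (-8 + n)*(14 + n) (T(n) = -3 + (14 + n)*(-4 + (n - 4)) = -3 + (14 + n)*(-4 + (-4 + n)) = -3 + (14 + n)*(-8 + n) = -3 + (-8 + n)*(14 + n))
T(-21) - 548*(-48) = (-115 + (-21)² + 6*(-21)) - 548*(-48) = (-115 + 441 - 126) + 26304 = 200 + 26304 = 26504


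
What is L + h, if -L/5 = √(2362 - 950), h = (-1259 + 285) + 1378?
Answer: 404 - 10*√353 ≈ 216.12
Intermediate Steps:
h = 404 (h = -974 + 1378 = 404)
L = -10*√353 (L = -5*√(2362 - 950) = -10*√353 ≈ -187.88)
L + h = -10*√353 + 404 = 404 - 10*√353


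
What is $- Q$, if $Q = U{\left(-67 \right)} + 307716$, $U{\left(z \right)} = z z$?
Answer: $-312205$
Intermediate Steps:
$U{\left(z \right)} = z^{2}$
$Q = 312205$ ($Q = \left(-67\right)^{2} + 307716 = 4489 + 307716 = 312205$)
$- Q = \left(-1\right) 312205 = -312205$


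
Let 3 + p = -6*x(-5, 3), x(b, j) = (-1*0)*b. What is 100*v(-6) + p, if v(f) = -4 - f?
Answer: 197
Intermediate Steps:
x(b, j) = 0 (x(b, j) = 0*b = 0)
p = -3 (p = -3 - 6*0 = -3 + 0 = -3)
100*v(-6) + p = 100*(-4 - 1*(-6)) - 3 = 100*(-4 + 6) - 3 = 100*2 - 3 = 200 - 3 = 197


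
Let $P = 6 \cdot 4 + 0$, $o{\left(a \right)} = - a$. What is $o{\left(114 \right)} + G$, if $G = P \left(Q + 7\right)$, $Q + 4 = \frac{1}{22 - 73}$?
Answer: $- \frac{722}{17} \approx -42.471$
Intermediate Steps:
$Q = - \frac{205}{51}$ ($Q = -4 + \frac{1}{22 - 73} = -4 + \frac{1}{-51} = -4 - \frac{1}{51} = - \frac{205}{51} \approx -4.0196$)
$P = 24$ ($P = 24 + 0 = 24$)
$G = \frac{1216}{17}$ ($G = 24 \left(- \frac{205}{51} + 7\right) = 24 \cdot \frac{152}{51} = \frac{1216}{17} \approx 71.529$)
$o{\left(114 \right)} + G = \left(-1\right) 114 + \frac{1216}{17} = -114 + \frac{1216}{17} = - \frac{722}{17}$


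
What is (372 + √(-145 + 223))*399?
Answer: 148428 + 399*√78 ≈ 1.5195e+5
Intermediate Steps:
(372 + √(-145 + 223))*399 = (372 + √78)*399 = 148428 + 399*√78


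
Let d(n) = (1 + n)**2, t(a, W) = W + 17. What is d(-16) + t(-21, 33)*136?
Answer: 7025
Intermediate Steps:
t(a, W) = 17 + W
d(-16) + t(-21, 33)*136 = (1 - 16)**2 + (17 + 33)*136 = (-15)**2 + 50*136 = 225 + 6800 = 7025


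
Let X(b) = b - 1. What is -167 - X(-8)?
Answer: -158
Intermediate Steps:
X(b) = -1 + b
-167 - X(-8) = -167 - (-1 - 8) = -167 - 1*(-9) = -167 + 9 = -158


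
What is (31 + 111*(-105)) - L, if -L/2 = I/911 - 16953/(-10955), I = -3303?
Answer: -116049058484/9980005 ≈ -11628.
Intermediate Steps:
L = 41480364/9980005 (L = -2*(-3303/911 - 16953/(-10955)) = -2*(-3303*1/911 - 16953*(-1/10955)) = -2*(-3303/911 + 16953/10955) = -2*(-20740182/9980005) = 41480364/9980005 ≈ 4.1563)
(31 + 111*(-105)) - L = (31 + 111*(-105)) - 1*41480364/9980005 = (31 - 11655) - 41480364/9980005 = -11624 - 41480364/9980005 = -116049058484/9980005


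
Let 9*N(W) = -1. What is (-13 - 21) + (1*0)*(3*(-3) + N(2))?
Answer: -34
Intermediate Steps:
N(W) = -1/9 (N(W) = (1/9)*(-1) = -1/9)
(-13 - 21) + (1*0)*(3*(-3) + N(2)) = (-13 - 21) + (1*0)*(3*(-3) - 1/9) = -34 + 0*(-9 - 1/9) = -34 + 0*(-82/9) = -34 + 0 = -34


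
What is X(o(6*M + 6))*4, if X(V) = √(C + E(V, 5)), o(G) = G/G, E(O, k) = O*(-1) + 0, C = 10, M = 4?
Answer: 12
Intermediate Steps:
E(O, k) = -O (E(O, k) = -O + 0 = -O)
o(G) = 1
X(V) = √(10 - V)
X(o(6*M + 6))*4 = √(10 - 1*1)*4 = √(10 - 1)*4 = √9*4 = 3*4 = 12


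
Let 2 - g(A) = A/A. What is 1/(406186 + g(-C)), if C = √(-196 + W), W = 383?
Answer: 1/406187 ≈ 2.4619e-6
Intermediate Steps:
C = √187 (C = √(-196 + 383) = √187 ≈ 13.675)
g(A) = 1 (g(A) = 2 - A/A = 2 - 1*1 = 2 - 1 = 1)
1/(406186 + g(-C)) = 1/(406186 + 1) = 1/406187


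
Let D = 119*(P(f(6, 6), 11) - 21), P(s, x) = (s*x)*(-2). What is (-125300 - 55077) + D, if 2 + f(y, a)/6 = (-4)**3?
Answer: 853852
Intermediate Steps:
f(y, a) = -396 (f(y, a) = -12 + 6*(-4)**3 = -12 + 6*(-64) = -12 - 384 = -396)
P(s, x) = -2*s*x
D = 1034229 (D = 119*(-2*(-396)*11 - 21) = 119*(8712 - 21) = 119*8691 = 1034229)
(-125300 - 55077) + D = (-125300 - 55077) + 1034229 = -180377 + 1034229 = 853852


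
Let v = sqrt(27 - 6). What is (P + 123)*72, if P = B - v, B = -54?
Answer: 4968 - 72*sqrt(21) ≈ 4638.1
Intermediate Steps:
v = sqrt(21) ≈ 4.5826
P = -54 - sqrt(21) ≈ -58.583
(P + 123)*72 = ((-54 - sqrt(21)) + 123)*72 = (69 - sqrt(21))*72 = 4968 - 72*sqrt(21)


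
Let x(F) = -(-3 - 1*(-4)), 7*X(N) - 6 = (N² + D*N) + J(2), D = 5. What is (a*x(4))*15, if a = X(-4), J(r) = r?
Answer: -60/7 ≈ -8.5714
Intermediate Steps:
X(N) = 8/7 + N²/7 + 5*N/7 (X(N) = 6/7 + ((N² + 5*N) + 2)/7 = 6/7 + (2 + N² + 5*N)/7 = 6/7 + (2/7 + N²/7 + 5*N/7) = 8/7 + N²/7 + 5*N/7)
a = 4/7 (a = 8/7 + (⅐)*(-4)² + (5/7)*(-4) = 8/7 + (⅐)*16 - 20/7 = 8/7 + 16/7 - 20/7 = 4/7 ≈ 0.57143)
x(F) = -1 (x(F) = -(-3 + 4) = -1*1 = -1)
(a*x(4))*15 = ((4/7)*(-1))*15 = -4/7*15 = -60/7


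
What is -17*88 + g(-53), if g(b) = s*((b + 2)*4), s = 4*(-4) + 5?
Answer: 748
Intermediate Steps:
s = -11 (s = -16 + 5 = -11)
g(b) = -88 - 44*b (g(b) = -11*(b + 2)*4 = -11*(2 + b)*4 = -11*(8 + 4*b) = -88 - 44*b)
-17*88 + g(-53) = -17*88 + (-88 - 44*(-53)) = -1496 + (-88 + 2332) = -1496 + 2244 = 748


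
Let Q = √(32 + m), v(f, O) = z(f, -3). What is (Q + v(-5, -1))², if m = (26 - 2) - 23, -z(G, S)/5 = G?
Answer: (25 + √33)² ≈ 945.23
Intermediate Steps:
z(G, S) = -5*G
m = 1 (m = 24 - 23 = 1)
v(f, O) = -5*f
Q = √33 (Q = √(32 + 1) = √33 ≈ 5.7446)
(Q + v(-5, -1))² = (√33 - 5*(-5))² = (√33 + 25)² = (25 + √33)²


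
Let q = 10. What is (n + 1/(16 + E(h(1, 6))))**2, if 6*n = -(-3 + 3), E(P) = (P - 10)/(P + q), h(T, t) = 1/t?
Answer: 3721/840889 ≈ 0.0044251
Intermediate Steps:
E(P) = (-10 + P)/(10 + P) (E(P) = (P - 10)/(P + 10) = (-10 + P)/(10 + P))
n = 0 (n = (-(-3 + 3))/6 = (-1*0)/6 = (1/6)*0 = 0)
(n + 1/(16 + E(h(1, 6))))**2 = (0 + 1/(16 + (-10 + 1/6)/(10 + 1/6)))**2 = (0 + 1/(16 - 59/6/(61/6)))**2 = (0 + 1/(16 + (6/61)*(-59/6)))**2 = (0 + 1/(16 - 59/61))**2 = (0 + 1/(917/61))**2 = (0 + 61/917)**2 = (61/917)**2 = 3721/840889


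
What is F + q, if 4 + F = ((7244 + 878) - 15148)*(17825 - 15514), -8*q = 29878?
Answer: -64963299/4 ≈ -1.6241e+7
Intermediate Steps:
q = -14939/4 (q = -1/8*29878 = -14939/4 ≈ -3734.8)
F = -16237090 (F = -4 + ((7244 + 878) - 15148)*(17825 - 15514) = -4 + (8122 - 15148)*2311 = -4 - 7026*2311 = -4 - 16237086 = -16237090)
F + q = -16237090 - 14939/4 = -64963299/4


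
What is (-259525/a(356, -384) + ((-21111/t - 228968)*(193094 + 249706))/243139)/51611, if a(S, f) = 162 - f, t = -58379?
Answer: -5079095056925225/627923536344078 ≈ -8.0887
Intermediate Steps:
(-259525/a(356, -384) + ((-21111/t - 228968)*(193094 + 249706))/243139)/51611 = (-259525/(162 - 1*(-384)) + ((-21111/(-58379) - 228968)*(193094 + 249706))/243139)/51611 = (-259525/(162 + 384) + ((-21111*(-1/58379) - 228968)*442800)*(1/243139))*(1/51611) = (-259525/546 + ((21111/58379 - 228968)*442800)*(1/243139))*(1/51611) = (-259525*1/546 - 13366901761/58379*442800*(1/243139))*(1/51611) = (-37075/78 - 5918864099770800/58379*1/243139)*(1/51611) = (-37075/78 - 5918864099770800/14194211681)*(1/51611) = -35553665398476575/85165270086*1/51611 = -5079095056925225/627923536344078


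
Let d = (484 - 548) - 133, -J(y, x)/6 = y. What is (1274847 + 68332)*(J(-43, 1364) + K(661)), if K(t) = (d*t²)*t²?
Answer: -50513325085873049201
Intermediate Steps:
J(y, x) = -6*y
d = -197 (d = -64 - 133 = -197)
K(t) = -197*t⁴ (K(t) = (-197*t²)*t² = -197*t⁴)
(1274847 + 68332)*(J(-43, 1364) + K(661)) = (1274847 + 68332)*(-6*(-43) - 197*661⁴) = 1343179*(258 - 197*190899960241) = 1343179*(258 - 37607292167477) = 1343179*(-37607292167219) = -50513325085873049201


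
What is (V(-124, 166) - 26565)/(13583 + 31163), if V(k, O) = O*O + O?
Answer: 89/3442 ≈ 0.025857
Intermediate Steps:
V(k, O) = O + O² (V(k, O) = O² + O = O + O²)
(V(-124, 166) - 26565)/(13583 + 31163) = (166*(1 + 166) - 26565)/(13583 + 31163) = (166*167 - 26565)/44746 = (27722 - 26565)*(1/44746) = 1157*(1/44746) = 89/3442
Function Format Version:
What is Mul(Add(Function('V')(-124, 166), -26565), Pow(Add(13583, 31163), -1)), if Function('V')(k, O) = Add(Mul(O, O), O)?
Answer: Rational(89, 3442) ≈ 0.025857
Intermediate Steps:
Function('V')(k, O) = Add(O, Pow(O, 2)) (Function('V')(k, O) = Add(Pow(O, 2), O) = Add(O, Pow(O, 2)))
Mul(Add(Function('V')(-124, 166), -26565), Pow(Add(13583, 31163), -1)) = Mul(Add(Mul(166, Add(1, 166)), -26565), Pow(Add(13583, 31163), -1)) = Mul(Add(Mul(166, 167), -26565), Pow(44746, -1)) = Mul(Add(27722, -26565), Rational(1, 44746)) = Mul(1157, Rational(1, 44746)) = Rational(89, 3442)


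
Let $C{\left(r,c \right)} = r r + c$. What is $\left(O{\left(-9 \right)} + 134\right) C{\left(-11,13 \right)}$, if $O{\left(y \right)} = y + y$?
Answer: $15544$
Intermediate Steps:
$C{\left(r,c \right)} = c + r^{2}$ ($C{\left(r,c \right)} = r^{2} + c = c + r^{2}$)
$O{\left(y \right)} = 2 y$
$\left(O{\left(-9 \right)} + 134\right) C{\left(-11,13 \right)} = \left(2 \left(-9\right) + 134\right) \left(13 + \left(-11\right)^{2}\right) = \left(-18 + 134\right) \left(13 + 121\right) = 116 \cdot 134 = 15544$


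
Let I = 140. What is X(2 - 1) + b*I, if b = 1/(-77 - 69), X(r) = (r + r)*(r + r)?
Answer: 222/73 ≈ 3.0411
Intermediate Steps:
X(r) = 4*r² (X(r) = (2*r)*(2*r) = 4*r²)
b = -1/146 (b = 1/(-146) = -1/146 ≈ -0.0068493)
X(2 - 1) + b*I = 4*(2 - 1)² - 1/146*140 = 4*1² - 70/73 = 4*1 - 70/73 = 4 - 70/73 = 222/73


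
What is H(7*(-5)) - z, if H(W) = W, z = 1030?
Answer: -1065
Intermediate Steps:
H(7*(-5)) - z = 7*(-5) - 1*1030 = -35 - 1030 = -1065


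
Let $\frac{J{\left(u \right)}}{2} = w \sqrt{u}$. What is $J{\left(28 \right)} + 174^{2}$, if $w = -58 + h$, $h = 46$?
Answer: $30276 - 48 \sqrt{7} \approx 30149.0$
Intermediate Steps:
$w = -12$ ($w = -58 + 46 = -12$)
$J{\left(u \right)} = - 24 \sqrt{u}$ ($J{\left(u \right)} = 2 \left(- 12 \sqrt{u}\right) = - 24 \sqrt{u}$)
$J{\left(28 \right)} + 174^{2} = - 24 \sqrt{28} + 174^{2} = - 24 \cdot 2 \sqrt{7} + 30276 = - 48 \sqrt{7} + 30276 = 30276 - 48 \sqrt{7}$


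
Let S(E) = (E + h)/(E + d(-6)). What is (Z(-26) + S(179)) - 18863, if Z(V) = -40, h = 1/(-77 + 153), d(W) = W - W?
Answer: -257142807/13604 ≈ -18902.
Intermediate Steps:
d(W) = 0
h = 1/76 ≈ 0.013158
S(E) = (1/76 + E)/E (S(E) = (E + 1/76)/(E + 0) = (1/76 + E)/E)
(Z(-26) + S(179)) - 18863 = (-40 + (1/76 + 179)/179) - 18863 = (-40 + (1/179)*(13605/76)) - 18863 = (-40 + 13605/13604) - 18863 = -530555/13604 - 18863 = -257142807/13604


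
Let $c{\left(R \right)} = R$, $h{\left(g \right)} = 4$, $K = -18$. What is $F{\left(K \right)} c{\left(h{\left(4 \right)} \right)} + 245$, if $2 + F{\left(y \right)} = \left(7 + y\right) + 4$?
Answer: $209$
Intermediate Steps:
$F{\left(y \right)} = 9 + y$ ($F{\left(y \right)} = -2 + \left(\left(7 + y\right) + 4\right) = -2 + \left(11 + y\right) = 9 + y$)
$F{\left(K \right)} c{\left(h{\left(4 \right)} \right)} + 245 = \left(9 - 18\right) 4 + 245 = \left(-9\right) 4 + 245 = -36 + 245 = 209$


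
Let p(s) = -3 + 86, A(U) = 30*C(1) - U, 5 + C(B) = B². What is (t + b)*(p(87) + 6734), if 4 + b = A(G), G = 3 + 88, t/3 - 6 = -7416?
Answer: -153007565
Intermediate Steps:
C(B) = -5 + B²
t = -22230 (t = 18 + 3*(-7416) = 18 - 22248 = -22230)
G = 91
A(U) = -120 - U (A(U) = 30*(-5 + 1²) - U = 30*(-5 + 1) - U = 30*(-4) - U = -120 - U)
b = -215 (b = -4 + (-120 - 1*91) = -4 + (-120 - 91) = -4 - 211 = -215)
p(s) = 83
(t + b)*(p(87) + 6734) = (-22230 - 215)*(83 + 6734) = -22445*6817 = -153007565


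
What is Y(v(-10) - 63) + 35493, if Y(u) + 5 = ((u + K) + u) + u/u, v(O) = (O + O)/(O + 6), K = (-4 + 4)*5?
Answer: 35373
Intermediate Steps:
K = 0 (K = 0*5 = 0)
v(O) = 2*O/(6 + O) (v(O) = (2*O)/(6 + O) = 2*O/(6 + O))
Y(u) = -4 + 2*u (Y(u) = -5 + (((u + 0) + u) + u/u) = -5 + ((u + u) + 1) = -5 + (2*u + 1) = -5 + (1 + 2*u) = -4 + 2*u)
Y(v(-10) - 63) + 35493 = (-4 + 2*(2*(-10)/(6 - 10) - 63)) + 35493 = (-4 + 2*(2*(-10)/(-4) - 63)) + 35493 = (-4 + 2*(2*(-10)*(-¼) - 63)) + 35493 = (-4 + 2*(5 - 63)) + 35493 = (-4 + 2*(-58)) + 35493 = (-4 - 116) + 35493 = -120 + 35493 = 35373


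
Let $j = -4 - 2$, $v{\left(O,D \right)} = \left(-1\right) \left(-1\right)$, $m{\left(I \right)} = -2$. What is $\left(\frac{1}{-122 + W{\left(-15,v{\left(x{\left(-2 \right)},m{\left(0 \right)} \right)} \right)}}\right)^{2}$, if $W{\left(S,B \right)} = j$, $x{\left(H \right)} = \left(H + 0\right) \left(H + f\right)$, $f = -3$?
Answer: $\frac{1}{16384} \approx 6.1035 \cdot 10^{-5}$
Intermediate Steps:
$x{\left(H \right)} = H \left(-3 + H\right)$ ($x{\left(H \right)} = \left(H + 0\right) \left(H - 3\right) = H \left(-3 + H\right)$)
$v{\left(O,D \right)} = 1$
$j = -6$ ($j = -4 - 2 = -6$)
$W{\left(S,B \right)} = -6$
$\left(\frac{1}{-122 + W{\left(-15,v{\left(x{\left(-2 \right)},m{\left(0 \right)} \right)} \right)}}\right)^{2} = \left(\frac{1}{-122 - 6}\right)^{2} = \left(\frac{1}{-128}\right)^{2} = \left(- \frac{1}{128}\right)^{2} = \frac{1}{16384}$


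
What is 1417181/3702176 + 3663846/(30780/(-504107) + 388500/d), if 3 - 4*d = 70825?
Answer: -20177759763172140427451/121178726924743840 ≈ -1.6651e+5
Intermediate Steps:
d = -35411/2 (d = 3/4 - 1/4*70825 = 3/4 - 70825/4 = -35411/2 ≈ -17706.)
1417181/3702176 + 3663846/(30780/(-504107) + 388500/d) = 1417181/3702176 + 3663846/(30780/(-504107) + 388500/(-35411/2)) = 1417181*(1/3702176) + 3663846/(30780*(-1/504107) + 388500*(-2/35411)) = 1417181/3702176 + 3663846/(-30780/504107 - 777000/35411) = 1417181/3702176 + 3663846/(-392781089580/17850932977) = 1417181/3702176 + 3663846*(-17850932977/392781089580) = 1417181/3702176 - 10900511564008257/65463514930 = -20177759763172140427451/121178726924743840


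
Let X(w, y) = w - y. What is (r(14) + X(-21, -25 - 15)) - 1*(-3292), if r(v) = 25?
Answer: 3336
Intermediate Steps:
(r(14) + X(-21, -25 - 15)) - 1*(-3292) = (25 + (-21 - (-25 - 15))) - 1*(-3292) = (25 + (-21 - 1*(-40))) + 3292 = (25 + (-21 + 40)) + 3292 = (25 + 19) + 3292 = 44 + 3292 = 3336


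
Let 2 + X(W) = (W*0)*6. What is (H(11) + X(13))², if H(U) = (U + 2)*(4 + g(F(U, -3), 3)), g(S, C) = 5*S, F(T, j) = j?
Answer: 21025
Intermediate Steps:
X(W) = -2 (X(W) = -2 + (W*0)*6 = -2 + 0*6 = -2 + 0 = -2)
H(U) = -22 - 11*U (H(U) = (U + 2)*(4 + 5*(-3)) = (2 + U)*(4 - 15) = (2 + U)*(-11) = -22 - 11*U)
(H(11) + X(13))² = ((-22 - 11*11) - 2)² = ((-22 - 121) - 2)² = (-143 - 2)² = (-145)² = 21025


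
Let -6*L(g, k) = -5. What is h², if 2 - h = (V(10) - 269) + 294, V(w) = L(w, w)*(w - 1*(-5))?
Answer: 5041/4 ≈ 1260.3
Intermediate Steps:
L(g, k) = ⅚ (L(g, k) = -⅙*(-5) = ⅚)
V(w) = 25/6 + 5*w/6 (V(w) = 5*(w - 1*(-5))/6 = 5*(w + 5)/6 = 5*(5 + w)/6 = 25/6 + 5*w/6)
h = -71/2 (h = 2 - (((25/6 + (⅚)*10) - 269) + 294) = 2 - (((25/6 + 25/3) - 269) + 294) = 2 - ((25/2 - 269) + 294) = 2 - (-513/2 + 294) = 2 - 1*75/2 = 2 - 75/2 = -71/2 ≈ -35.500)
h² = (-71/2)² = 5041/4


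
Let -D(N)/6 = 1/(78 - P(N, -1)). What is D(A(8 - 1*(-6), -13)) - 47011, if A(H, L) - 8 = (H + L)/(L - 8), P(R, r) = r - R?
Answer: -42921106/913 ≈ -47011.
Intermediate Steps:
A(H, L) = 8 + (H + L)/(-8 + L) (A(H, L) = 8 + (H + L)/(L - 8) = 8 + (H + L)/(-8 + L))
D(N) = -6/(79 + N) (D(N) = -6/(78 - (-1 - N)) = -6/(78 + (1 + N)) = -6/(79 + N))
D(A(8 - 1*(-6), -13)) - 47011 = -6/(79 + (-64 + (8 - 1*(-6)) + 9*(-13))/(-8 - 13)) - 47011 = -6/(79 + (-64 + (8 + 6) - 117)/(-21)) - 47011 = -6/(79 - (-64 + 14 - 117)/21) - 47011 = -6/(79 - 1/21*(-167)) - 47011 = -6/(79 + 167/21) - 47011 = -6/1826/21 - 47011 = -6*21/1826 - 47011 = -63/913 - 47011 = -42921106/913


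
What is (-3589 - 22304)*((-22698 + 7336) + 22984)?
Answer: -197356446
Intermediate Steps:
(-3589 - 22304)*((-22698 + 7336) + 22984) = -25893*(-15362 + 22984) = -25893*7622 = -197356446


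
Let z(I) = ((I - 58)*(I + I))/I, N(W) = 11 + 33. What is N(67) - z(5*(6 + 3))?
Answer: 70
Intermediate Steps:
N(W) = 44
z(I) = -116 + 2*I (z(I) = ((-58 + I)*(2*I))/I = (2*I*(-58 + I))/I = -116 + 2*I)
N(67) - z(5*(6 + 3)) = 44 - (-116 + 2*(5*(6 + 3))) = 44 - (-116 + 2*(5*9)) = 44 - (-116 + 2*45) = 44 - (-116 + 90) = 44 - 1*(-26) = 44 + 26 = 70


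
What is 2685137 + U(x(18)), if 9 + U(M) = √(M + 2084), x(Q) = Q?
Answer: 2685128 + √2102 ≈ 2.6852e+6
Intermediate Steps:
U(M) = -9 + √(2084 + M) (U(M) = -9 + √(M + 2084) = -9 + √(2084 + M))
2685137 + U(x(18)) = 2685137 + (-9 + √(2084 + 18)) = 2685137 + (-9 + √2102) = 2685128 + √2102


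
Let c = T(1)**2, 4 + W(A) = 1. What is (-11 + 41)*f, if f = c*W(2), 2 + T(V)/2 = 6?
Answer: -5760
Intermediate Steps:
W(A) = -3 (W(A) = -4 + 1 = -3)
T(V) = 8 (T(V) = -4 + 2*6 = -4 + 12 = 8)
c = 64 (c = 8**2 = 64)
f = -192 (f = 64*(-3) = -192)
(-11 + 41)*f = (-11 + 41)*(-192) = 30*(-192) = -5760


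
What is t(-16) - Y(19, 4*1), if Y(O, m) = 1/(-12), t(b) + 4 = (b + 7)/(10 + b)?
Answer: -29/12 ≈ -2.4167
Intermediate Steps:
t(b) = -4 + (7 + b)/(10 + b) (t(b) = -4 + (b + 7)/(10 + b) = -4 + (7 + b)/(10 + b))
Y(O, m) = -1/12
t(-16) - Y(19, 4*1) = 3*(-11 - 1*(-16))/(10 - 16) - 1*(-1/12) = 3*(-11 + 16)/(-6) + 1/12 = 3*(-⅙)*5 + 1/12 = -5/2 + 1/12 = -29/12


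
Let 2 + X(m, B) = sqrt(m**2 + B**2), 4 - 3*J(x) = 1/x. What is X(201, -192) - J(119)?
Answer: -1189/357 + 3*sqrt(8585) ≈ 274.64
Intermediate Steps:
J(x) = 4/3 - 1/(3*x)
X(m, B) = -2 + sqrt(B**2 + m**2) (X(m, B) = -2 + sqrt(m**2 + B**2) = -2 + sqrt(B**2 + m**2))
X(201, -192) - J(119) = (-2 + sqrt((-192)**2 + 201**2)) - (-1 + 4*119)/(3*119) = (-2 + sqrt(36864 + 40401)) - (-1 + 476)/(3*119) = (-2 + sqrt(77265)) - 475/(3*119) = (-2 + 3*sqrt(8585)) - 1*475/357 = (-2 + 3*sqrt(8585)) - 475/357 = -1189/357 + 3*sqrt(8585)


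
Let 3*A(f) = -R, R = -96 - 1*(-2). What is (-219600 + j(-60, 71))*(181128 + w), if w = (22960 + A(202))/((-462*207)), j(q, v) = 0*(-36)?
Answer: -633984181080400/15939 ≈ -3.9776e+10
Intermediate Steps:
R = -94 (R = -96 + 2 = -94)
j(q, v) = 0
A(f) = 94/3 (A(f) = (-1*(-94))/3 = (⅓)*94 = 94/3)
w = -34487/143451 (w = (22960 + 94/3)/((-462*207)) = (68974/3)/(-95634) = (68974/3)*(-1/95634) = -34487/143451 ≈ -0.24041)
(-219600 + j(-60, 71))*(181128 + w) = (-219600 + 0)*(181128 - 34487/143451) = -219600*25982958241/143451 = -633984181080400/15939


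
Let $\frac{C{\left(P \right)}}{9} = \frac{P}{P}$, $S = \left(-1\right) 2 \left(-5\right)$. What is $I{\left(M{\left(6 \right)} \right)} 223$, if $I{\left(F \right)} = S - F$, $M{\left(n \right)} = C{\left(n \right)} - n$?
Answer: $1561$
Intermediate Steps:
$S = 10$ ($S = \left(-2\right) \left(-5\right) = 10$)
$C{\left(P \right)} = 9$ ($C{\left(P \right)} = 9 \frac{P}{P} = 9 \cdot 1 = 9$)
$M{\left(n \right)} = 9 - n$
$I{\left(F \right)} = 10 - F$
$I{\left(M{\left(6 \right)} \right)} 223 = \left(10 - \left(9 - 6\right)\right) 223 = \left(10 - 3\right) 223 = 7 \cdot 223 = 1561$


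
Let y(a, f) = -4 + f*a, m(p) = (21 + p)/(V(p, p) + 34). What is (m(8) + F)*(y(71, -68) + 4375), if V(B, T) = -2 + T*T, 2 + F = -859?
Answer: 37760539/96 ≈ 3.9334e+5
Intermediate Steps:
F = -861 (F = -2 - 859 = -861)
V(B, T) = -2 + T²
m(p) = (21 + p)/(32 + p²) (m(p) = (21 + p)/((-2 + p²) + 34) = (21 + p)/(32 + p²))
y(a, f) = -4 + a*f
(m(8) + F)*(y(71, -68) + 4375) = ((21 + 8)/(32 + 8²) - 861)*((-4 + 71*(-68)) + 4375) = (29/(32 + 64) - 861)*((-4 - 4828) + 4375) = (29/96 - 861)*(-4832 + 4375) = ((1/96)*29 - 861)*(-457) = (29/96 - 861)*(-457) = -82627/96*(-457) = 37760539/96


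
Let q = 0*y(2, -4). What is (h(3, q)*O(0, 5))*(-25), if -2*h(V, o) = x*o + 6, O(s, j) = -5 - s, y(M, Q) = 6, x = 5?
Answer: -375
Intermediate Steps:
q = 0 (q = 0*6 = 0)
h(V, o) = -3 - 5*o/2 (h(V, o) = -(5*o + 6)/2 = -(6 + 5*o)/2 = -3 - 5*o/2)
(h(3, q)*O(0, 5))*(-25) = ((-3 - 5/2*0)*(-5 - 1*0))*(-25) = ((-3 + 0)*(-5 + 0))*(-25) = -3*(-5)*(-25) = 15*(-25) = -375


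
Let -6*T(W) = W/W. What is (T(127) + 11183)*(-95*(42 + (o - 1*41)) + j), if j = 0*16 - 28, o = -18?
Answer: 35494313/2 ≈ 1.7747e+7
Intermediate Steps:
T(W) = -⅙ (T(W) = -W/(6*W) = -⅙*1 = -⅙)
j = -28 (j = 0 - 28 = -28)
(T(127) + 11183)*(-95*(42 + (o - 1*41)) + j) = (-⅙ + 11183)*(-95*(42 + (-18 - 1*41)) - 28) = 67097*(-95*(42 + (-18 - 41)) - 28)/6 = 67097*(-95*(42 - 59) - 28)/6 = 67097*(-95*(-17) - 28)/6 = 67097*(1615 - 28)/6 = (67097/6)*1587 = 35494313/2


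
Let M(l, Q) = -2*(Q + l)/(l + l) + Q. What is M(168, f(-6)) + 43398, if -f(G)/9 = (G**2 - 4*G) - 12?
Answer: 300773/7 ≈ 42968.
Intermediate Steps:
f(G) = 108 - 9*G**2 + 36*G (f(G) = -9*((G**2 - 4*G) - 12) = -9*(-12 + G**2 - 4*G) = 108 - 9*G**2 + 36*G)
M(l, Q) = Q - (Q + l)/l (M(l, Q) = -2*(Q + l)/(2*l) + Q = -2*(Q + l)*1/(2*l) + Q = -(Q + l)/l + Q = Q - (Q + l)/l)
M(168, f(-6)) + 43398 = (-1 + (108 - 9*(-6)**2 + 36*(-6)) - 1*(108 - 9*(-6)**2 + 36*(-6))/168) + 43398 = (-1 + (108 - 9*36 - 216) - 1*(108 - 9*36 - 216)*1/168) + 43398 = (-1 + (108 - 324 - 216) - 1*(108 - 324 - 216)*1/168) + 43398 = (-1 - 432 - 1*(-432)*1/168) + 43398 = (-1 - 432 + 18/7) + 43398 = -3013/7 + 43398 = 300773/7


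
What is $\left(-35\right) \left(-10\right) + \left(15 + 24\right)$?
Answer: $389$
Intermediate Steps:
$\left(-35\right) \left(-10\right) + \left(15 + 24\right) = 350 + 39 = 389$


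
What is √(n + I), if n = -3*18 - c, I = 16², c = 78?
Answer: 2*√31 ≈ 11.136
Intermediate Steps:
I = 256
n = -132 (n = -3*18 - 1*78 = -54 - 78 = -132)
√(n + I) = √(-132 + 256) = √124 = 2*√31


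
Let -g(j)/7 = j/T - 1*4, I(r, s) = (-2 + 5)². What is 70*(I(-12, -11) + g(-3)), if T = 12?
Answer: 5425/2 ≈ 2712.5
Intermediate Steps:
I(r, s) = 9 (I(r, s) = 3² = 9)
g(j) = 28 - 7*j/12 (g(j) = -7*(j/12 - 1*4) = -7*(j*(1/12) - 4) = -7*(j/12 - 4) = -7*(-4 + j/12) = 28 - 7*j/12)
70*(I(-12, -11) + g(-3)) = 70*(9 + (28 - 7/12*(-3))) = 70*(9 + (28 + 7/4)) = 70*(9 + 119/4) = 70*(155/4) = 5425/2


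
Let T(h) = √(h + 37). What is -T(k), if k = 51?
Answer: -2*√22 ≈ -9.3808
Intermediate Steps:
T(h) = √(37 + h)
-T(k) = -√(37 + 51) = -√88 = -2*√22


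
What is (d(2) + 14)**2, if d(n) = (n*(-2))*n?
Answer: 36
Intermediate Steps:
d(n) = -2*n**2 (d(n) = (-2*n)*n = -2*n**2)
(d(2) + 14)**2 = (-2*2**2 + 14)**2 = (-2*4 + 14)**2 = (-8 + 14)**2 = 6**2 = 36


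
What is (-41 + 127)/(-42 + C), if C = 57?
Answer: 86/15 ≈ 5.7333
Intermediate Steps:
(-41 + 127)/(-42 + C) = (-41 + 127)/(-42 + 57) = 86/15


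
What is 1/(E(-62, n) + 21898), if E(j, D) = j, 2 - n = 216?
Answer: 1/21836 ≈ 4.5796e-5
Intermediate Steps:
n = -214 (n = 2 - 1*216 = 2 - 216 = -214)
1/(E(-62, n) + 21898) = 1/(-62 + 21898) = 1/21836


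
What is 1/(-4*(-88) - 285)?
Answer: 1/67 ≈ 0.014925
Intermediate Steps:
1/(-4*(-88) - 285) = 1/(352 - 285) = 1/67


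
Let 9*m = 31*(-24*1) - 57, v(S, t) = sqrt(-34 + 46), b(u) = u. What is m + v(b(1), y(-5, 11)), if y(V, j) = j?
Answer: -89 + 2*sqrt(3) ≈ -85.536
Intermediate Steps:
v(S, t) = 2*sqrt(3) (v(S, t) = sqrt(12) = 2*sqrt(3))
m = -89 (m = (31*(-24*1) - 57)/9 = (31*(-24) - 57)/9 = (-744 - 57)/9 = (1/9)*(-801) = -89)
m + v(b(1), y(-5, 11)) = -89 + 2*sqrt(3)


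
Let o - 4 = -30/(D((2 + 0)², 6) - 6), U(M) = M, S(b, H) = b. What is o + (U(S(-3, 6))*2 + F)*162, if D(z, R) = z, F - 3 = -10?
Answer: -2087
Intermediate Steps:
F = -7 (F = 3 - 10 = -7)
o = 19 (o = 4 - 30/((2 + 0)² - 6) = 4 - 30/(2² - 6) = 4 - 30/(4 - 6) = 4 - 30/(-2) = 4 - 30*(-½) = 4 + 15 = 19)
o + (U(S(-3, 6))*2 + F)*162 = 19 + (-3*2 - 7)*162 = 19 + (-6 - 7)*162 = 19 - 13*162 = 19 - 2106 = -2087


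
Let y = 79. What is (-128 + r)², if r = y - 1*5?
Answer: 2916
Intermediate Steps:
r = 74 (r = 79 - 1*5 = 79 - 5 = 74)
(-128 + r)² = (-128 + 74)² = (-54)² = 2916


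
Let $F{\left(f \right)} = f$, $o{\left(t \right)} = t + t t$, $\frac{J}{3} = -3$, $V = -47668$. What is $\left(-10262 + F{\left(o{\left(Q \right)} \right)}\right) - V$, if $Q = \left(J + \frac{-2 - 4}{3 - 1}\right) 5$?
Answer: $40946$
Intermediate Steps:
$J = -9$ ($J = 3 \left(-3\right) = -9$)
$Q = -60$ ($Q = \left(-9 + \frac{-2 - 4}{3 - 1}\right) 5 = \left(-9 - \frac{6}{2}\right) 5 = \left(-9 - 3\right) 5 = \left(-12\right) 5 = -60$)
$o{\left(t \right)} = t + t^{2}$
$\left(-10262 + F{\left(o{\left(Q \right)} \right)}\right) - V = \left(-10262 - 60 \left(1 - 60\right)\right) - -47668 = \left(-10262 - -3540\right) + 47668 = \left(-10262 + 3540\right) + 47668 = -6722 + 47668 = 40946$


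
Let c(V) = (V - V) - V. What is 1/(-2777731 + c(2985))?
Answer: -1/2780716 ≈ -3.5962e-7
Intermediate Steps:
c(V) = -V (c(V) = 0 - V = -V)
1/(-2777731 + c(2985)) = 1/(-2777731 - 1*2985) = 1/(-2777731 - 2985) = 1/(-2780716) = -1/2780716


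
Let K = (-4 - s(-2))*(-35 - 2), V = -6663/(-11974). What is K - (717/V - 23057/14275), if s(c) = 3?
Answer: -32589248828/31704775 ≈ -1027.9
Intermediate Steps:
V = 6663/11974 (V = -6663*(-1/11974) = 6663/11974 ≈ 0.55646)
K = 259 (K = (-4 - 1*3)*(-35 - 2) = (-4 - 3)*(-37) = -7*(-37) = 259)
K - (717/V - 23057/14275) = 259 - (717/(6663/11974) - 23057/14275) = 259 - (717*(11974/6663) - 23057*1/14275) = 259 - (2861786/2221 - 23057/14275) = 259 - 1*40800785553/31704775 = 259 - 40800785553/31704775 = -32589248828/31704775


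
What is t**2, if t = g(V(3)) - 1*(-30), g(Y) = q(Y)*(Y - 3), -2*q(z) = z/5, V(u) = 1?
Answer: 22801/25 ≈ 912.04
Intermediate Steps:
q(z) = -z/10 (q(z) = -z/(2*5) = -z/10)
g(Y) = -Y*(-3 + Y)/10 (g(Y) = (-Y/10)*(Y - 3) = (-Y/10)*(-3 + Y) = -Y*(-3 + Y)/10)
t = 151/5 (t = (1/10)*1*(3 - 1*1) - 1*(-30) = (1/10)*1*(3 - 1) + 30 = (1/10)*1*2 + 30 = 1/5 + 30 = 151/5 ≈ 30.200)
t**2 = (151/5)**2 = 22801/25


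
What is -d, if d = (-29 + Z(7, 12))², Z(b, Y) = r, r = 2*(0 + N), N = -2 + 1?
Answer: -961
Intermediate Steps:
N = -1
r = -2 (r = 2*(0 - 1) = 2*(-1) = -2)
Z(b, Y) = -2
d = 961 (d = (-29 - 2)² = (-31)² = 961)
-d = -1*961 = -961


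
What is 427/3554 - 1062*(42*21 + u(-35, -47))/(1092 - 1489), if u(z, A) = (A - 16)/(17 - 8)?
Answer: 3302724019/1410938 ≈ 2340.8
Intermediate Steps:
u(z, A) = -16/9 + A/9 (u(z, A) = (-16 + A)/9 = (-16 + A)*(⅑) = -16/9 + A/9)
427/3554 - 1062*(42*21 + u(-35, -47))/(1092 - 1489) = 427/3554 - 1062*(42*21 + (-16/9 + (⅑)*(-47)))/(1092 - 1489) = 427*(1/3554) - 1062/((-397/(882 + (-16/9 - 47/9)))) = 427/3554 - 1062/((-397/(882 - 7))) = 427/3554 - 1062/((-397/875)) = 427/3554 - 1062/((-397*1/875)) = 427/3554 - 1062/(-397/875) = 427/3554 - 1062*(-875/397) = 427/3554 + 929250/397 = 3302724019/1410938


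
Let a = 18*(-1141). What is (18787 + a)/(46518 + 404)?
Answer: -1751/46922 ≈ -0.037317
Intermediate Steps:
a = -20538
(18787 + a)/(46518 + 404) = (18787 - 20538)/(46518 + 404) = -1751/46922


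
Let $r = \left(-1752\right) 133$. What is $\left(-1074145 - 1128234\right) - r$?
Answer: $-1969363$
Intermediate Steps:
$r = -233016$
$\left(-1074145 - 1128234\right) - r = \left(-1074145 - 1128234\right) - -233016 = \left(-1074145 - 1128234\right) + 233016 = -2202379 + 233016 = -1969363$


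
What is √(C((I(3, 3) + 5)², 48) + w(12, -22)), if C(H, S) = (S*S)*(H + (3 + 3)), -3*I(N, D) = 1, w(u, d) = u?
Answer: 2*√16003 ≈ 253.01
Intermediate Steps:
I(N, D) = -⅓ (I(N, D) = -⅓*1 = -⅓)
C(H, S) = S²*(6 + H) (C(H, S) = S²*(H + 6) = S²*(6 + H))
√(C((I(3, 3) + 5)², 48) + w(12, -22)) = √(48²*(6 + (-⅓ + 5)²) + 12) = √(2304*(6 + (14/3)²) + 12) = √(2304*(6 + 196/9) + 12) = √(2304*(250/9) + 12) = √(64000 + 12) = √64012 = 2*√16003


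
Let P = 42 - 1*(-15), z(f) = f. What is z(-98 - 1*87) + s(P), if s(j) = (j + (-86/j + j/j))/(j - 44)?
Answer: -133865/741 ≈ -180.65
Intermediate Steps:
P = 57 (P = 42 + 15 = 57)
s(j) = (1 + j - 86/j)/(-44 + j) (s(j) = (j + (-86/j + 1))/(-44 + j) = (j + (1 - 86/j))/(-44 + j) = (1 + j - 86/j)/(-44 + j))
z(-98 - 1*87) + s(P) = (-98 - 1*87) + (-86 + 57 + 57²)/(57*(-44 + 57)) = (-98 - 87) + (1/57)*(-86 + 57 + 3249)/13 = -185 + (1/57)*(1/13)*3220 = -185 + 3220/741 = -133865/741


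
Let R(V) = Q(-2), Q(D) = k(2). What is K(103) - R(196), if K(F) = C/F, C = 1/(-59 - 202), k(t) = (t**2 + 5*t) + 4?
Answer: -483895/26883 ≈ -18.000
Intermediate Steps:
k(t) = 4 + t**2 + 5*t
Q(D) = 18 (Q(D) = 4 + 2**2 + 5*2 = 4 + 4 + 10 = 18)
R(V) = 18
C = -1/261 (C = 1/(-261) = -1/261 ≈ -0.0038314)
K(F) = -1/(261*F)
K(103) - R(196) = -1/261/103 - 1*18 = -1/261*1/103 - 18 = -1/26883 - 18 = -483895/26883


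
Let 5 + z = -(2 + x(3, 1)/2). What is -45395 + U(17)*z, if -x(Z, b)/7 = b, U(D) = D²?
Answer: -92813/2 ≈ -46407.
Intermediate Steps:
x(Z, b) = -7*b
z = -7/2 (z = -5 - (2 - 7*1/2) = -5 - (2 - 7*½) = -5 - (2 - 7/2) = -5 - 1*(-3/2) = -5 + 3/2 = -7/2 ≈ -3.5000)
-45395 + U(17)*z = -45395 + 17²*(-7/2) = -45395 + 289*(-7/2) = -45395 - 2023/2 = -92813/2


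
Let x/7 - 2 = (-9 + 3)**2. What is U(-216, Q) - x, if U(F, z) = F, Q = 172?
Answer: -482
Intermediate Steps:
x = 266 (x = 14 + 7*(-9 + 3)**2 = 14 + 7*(-6)**2 = 14 + 7*36 = 14 + 252 = 266)
U(-216, Q) - x = -216 - 1*266 = -216 - 266 = -482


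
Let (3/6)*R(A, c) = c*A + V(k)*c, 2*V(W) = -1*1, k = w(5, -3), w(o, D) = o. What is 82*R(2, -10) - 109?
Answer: -2569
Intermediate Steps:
k = 5
V(W) = -½ (V(W) = (-1*1)/2 = (½)*(-1) = -½)
R(A, c) = -c + 2*A*c (R(A, c) = 2*(c*A - c/2) = 2*(A*c - c/2) = 2*(-c/2 + A*c) = -c + 2*A*c)
82*R(2, -10) - 109 = 82*(-10*(-1 + 2*2)) - 109 = 82*(-10*(-1 + 4)) - 109 = 82*(-10*3) - 109 = 82*(-30) - 109 = -2460 - 109 = -2569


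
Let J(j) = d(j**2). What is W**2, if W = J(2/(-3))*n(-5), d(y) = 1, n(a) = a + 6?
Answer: 1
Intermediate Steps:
n(a) = 6 + a
J(j) = 1
W = 1 (W = 1*(6 - 5) = 1*1 = 1)
W**2 = 1**2 = 1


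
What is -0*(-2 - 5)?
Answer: 0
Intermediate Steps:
-0*(-2 - 5) = -0*(-7) = -301*0 = 0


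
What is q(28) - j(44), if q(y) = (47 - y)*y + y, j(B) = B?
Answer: 516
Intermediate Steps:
q(y) = y + y*(47 - y) (q(y) = y*(47 - y) + y = y + y*(47 - y))
q(28) - j(44) = 28*(48 - 1*28) - 1*44 = 28*(48 - 28) - 44 = 28*20 - 44 = 560 - 44 = 516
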